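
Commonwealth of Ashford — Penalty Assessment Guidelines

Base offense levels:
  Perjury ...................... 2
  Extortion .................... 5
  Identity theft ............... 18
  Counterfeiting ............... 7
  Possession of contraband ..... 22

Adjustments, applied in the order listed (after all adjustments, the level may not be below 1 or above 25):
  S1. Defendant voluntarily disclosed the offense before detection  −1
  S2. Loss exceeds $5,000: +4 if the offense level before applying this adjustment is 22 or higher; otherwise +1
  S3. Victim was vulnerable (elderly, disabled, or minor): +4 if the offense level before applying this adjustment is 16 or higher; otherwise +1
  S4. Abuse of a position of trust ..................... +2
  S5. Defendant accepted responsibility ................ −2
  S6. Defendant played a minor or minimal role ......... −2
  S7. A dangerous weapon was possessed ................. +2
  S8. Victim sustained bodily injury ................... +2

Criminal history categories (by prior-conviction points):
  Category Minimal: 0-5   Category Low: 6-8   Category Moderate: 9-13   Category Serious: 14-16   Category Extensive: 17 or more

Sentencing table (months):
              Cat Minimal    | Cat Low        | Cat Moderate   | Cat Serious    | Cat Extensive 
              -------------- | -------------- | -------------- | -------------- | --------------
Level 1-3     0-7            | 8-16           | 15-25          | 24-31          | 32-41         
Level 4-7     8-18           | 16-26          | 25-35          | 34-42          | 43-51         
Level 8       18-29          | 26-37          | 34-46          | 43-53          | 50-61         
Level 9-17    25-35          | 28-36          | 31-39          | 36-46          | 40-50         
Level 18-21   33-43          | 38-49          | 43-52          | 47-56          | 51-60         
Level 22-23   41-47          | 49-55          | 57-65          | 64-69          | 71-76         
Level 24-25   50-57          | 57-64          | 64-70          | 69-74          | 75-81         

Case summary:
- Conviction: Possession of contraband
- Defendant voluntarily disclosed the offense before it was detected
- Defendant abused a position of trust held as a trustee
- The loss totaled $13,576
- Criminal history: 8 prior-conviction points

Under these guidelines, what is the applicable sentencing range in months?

57-64 months

Base offense level for possession of contraband: 22.
S1 applies: 22 − 1 = 21.
S2 applies (level before this adjustment is 21 < 22, so +1): 21 + 1 = 22.
S4 applies: 22 + 2 = 24.
S5 does not apply.
S7 does not apply.
S8 does not apply.
Final offense level: 24.
Criminal history: 8 prior points → Category Low (6-8).
Level 24 falls in the 24-25 band.
Grid: Level 24-25 × Category Low = 57-64 months.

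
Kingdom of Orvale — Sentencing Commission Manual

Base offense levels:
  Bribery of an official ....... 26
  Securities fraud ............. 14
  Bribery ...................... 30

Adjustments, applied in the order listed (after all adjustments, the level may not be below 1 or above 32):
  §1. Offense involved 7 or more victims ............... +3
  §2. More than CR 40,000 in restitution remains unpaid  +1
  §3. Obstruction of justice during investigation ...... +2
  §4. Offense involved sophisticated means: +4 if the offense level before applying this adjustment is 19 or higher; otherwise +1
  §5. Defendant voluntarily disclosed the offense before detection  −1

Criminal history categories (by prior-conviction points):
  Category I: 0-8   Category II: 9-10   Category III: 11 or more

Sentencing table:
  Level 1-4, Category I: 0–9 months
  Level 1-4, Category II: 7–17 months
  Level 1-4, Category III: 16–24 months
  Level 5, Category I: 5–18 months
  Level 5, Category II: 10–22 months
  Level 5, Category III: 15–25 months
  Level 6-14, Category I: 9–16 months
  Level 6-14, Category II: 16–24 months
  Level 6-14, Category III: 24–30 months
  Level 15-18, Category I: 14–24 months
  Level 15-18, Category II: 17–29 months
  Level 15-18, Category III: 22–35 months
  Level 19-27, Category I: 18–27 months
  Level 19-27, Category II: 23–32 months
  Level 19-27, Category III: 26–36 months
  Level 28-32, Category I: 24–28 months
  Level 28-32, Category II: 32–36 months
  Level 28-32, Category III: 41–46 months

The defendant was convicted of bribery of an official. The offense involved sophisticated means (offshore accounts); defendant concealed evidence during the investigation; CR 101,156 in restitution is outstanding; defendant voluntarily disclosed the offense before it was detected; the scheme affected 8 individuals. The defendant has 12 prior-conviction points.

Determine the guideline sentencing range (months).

41-46 months

Base offense level for bribery of an official: 26.
§1 applies: 26 + 3 = 29.
§2 applies: 29 + 1 = 30.
§3 applies: 30 + 2 = 32.
§4 applies (level before this adjustment is 32 ≥ 19, so +4): 32 + 4 = 36.
§5 applies: 36 − 1 = 35.
Level 35 exceeds the maximum of 32; capped at 32.
Final offense level: 32.
Criminal history: 12 prior points → Category III (11+).
Level 32 falls in the 28-32 band.
Grid: Level 28-32 × Category III = 41-46 months.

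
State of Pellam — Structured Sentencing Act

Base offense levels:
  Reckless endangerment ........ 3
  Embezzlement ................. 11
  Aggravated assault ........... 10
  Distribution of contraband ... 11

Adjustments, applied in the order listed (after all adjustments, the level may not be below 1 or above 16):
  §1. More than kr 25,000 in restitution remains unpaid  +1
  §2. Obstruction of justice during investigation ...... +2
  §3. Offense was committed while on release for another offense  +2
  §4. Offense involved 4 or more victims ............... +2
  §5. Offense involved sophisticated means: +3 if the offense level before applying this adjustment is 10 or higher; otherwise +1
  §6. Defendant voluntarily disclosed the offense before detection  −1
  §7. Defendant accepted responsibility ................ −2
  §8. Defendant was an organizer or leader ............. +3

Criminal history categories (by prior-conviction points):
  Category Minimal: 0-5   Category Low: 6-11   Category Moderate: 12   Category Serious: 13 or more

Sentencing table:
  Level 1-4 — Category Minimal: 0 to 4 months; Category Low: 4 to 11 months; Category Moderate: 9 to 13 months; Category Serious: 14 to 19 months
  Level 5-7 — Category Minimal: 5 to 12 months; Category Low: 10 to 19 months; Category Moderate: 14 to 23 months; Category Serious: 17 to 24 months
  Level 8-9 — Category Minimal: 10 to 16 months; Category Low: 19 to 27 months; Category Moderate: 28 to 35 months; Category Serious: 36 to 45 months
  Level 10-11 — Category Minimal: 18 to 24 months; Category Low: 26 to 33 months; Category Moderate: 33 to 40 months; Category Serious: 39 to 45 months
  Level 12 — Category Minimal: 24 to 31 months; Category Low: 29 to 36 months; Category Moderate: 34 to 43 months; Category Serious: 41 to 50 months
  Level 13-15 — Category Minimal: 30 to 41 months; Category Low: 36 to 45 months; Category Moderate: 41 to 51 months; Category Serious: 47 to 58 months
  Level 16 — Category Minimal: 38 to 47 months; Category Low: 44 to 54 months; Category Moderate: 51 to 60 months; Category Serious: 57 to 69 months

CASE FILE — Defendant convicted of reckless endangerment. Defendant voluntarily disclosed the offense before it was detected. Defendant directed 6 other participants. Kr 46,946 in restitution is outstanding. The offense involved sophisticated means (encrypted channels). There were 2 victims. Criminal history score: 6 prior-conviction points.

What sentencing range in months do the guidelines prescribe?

Base offense level for reckless endangerment: 3.
§1 applies: 3 + 1 = 4.
§2 does not apply.
§5 applies (level before this adjustment is 4 < 10, so +1): 4 + 1 = 5.
§6 applies: 5 − 1 = 4.
§7 does not apply.
§8 applies: 4 + 3 = 7.
Final offense level: 7.
Criminal history: 6 prior points → Category Low (6-11).
Level 7 falls in the 5-7 band.
Grid: Level 5-7 × Category Low = 10-19 months.

10-19 months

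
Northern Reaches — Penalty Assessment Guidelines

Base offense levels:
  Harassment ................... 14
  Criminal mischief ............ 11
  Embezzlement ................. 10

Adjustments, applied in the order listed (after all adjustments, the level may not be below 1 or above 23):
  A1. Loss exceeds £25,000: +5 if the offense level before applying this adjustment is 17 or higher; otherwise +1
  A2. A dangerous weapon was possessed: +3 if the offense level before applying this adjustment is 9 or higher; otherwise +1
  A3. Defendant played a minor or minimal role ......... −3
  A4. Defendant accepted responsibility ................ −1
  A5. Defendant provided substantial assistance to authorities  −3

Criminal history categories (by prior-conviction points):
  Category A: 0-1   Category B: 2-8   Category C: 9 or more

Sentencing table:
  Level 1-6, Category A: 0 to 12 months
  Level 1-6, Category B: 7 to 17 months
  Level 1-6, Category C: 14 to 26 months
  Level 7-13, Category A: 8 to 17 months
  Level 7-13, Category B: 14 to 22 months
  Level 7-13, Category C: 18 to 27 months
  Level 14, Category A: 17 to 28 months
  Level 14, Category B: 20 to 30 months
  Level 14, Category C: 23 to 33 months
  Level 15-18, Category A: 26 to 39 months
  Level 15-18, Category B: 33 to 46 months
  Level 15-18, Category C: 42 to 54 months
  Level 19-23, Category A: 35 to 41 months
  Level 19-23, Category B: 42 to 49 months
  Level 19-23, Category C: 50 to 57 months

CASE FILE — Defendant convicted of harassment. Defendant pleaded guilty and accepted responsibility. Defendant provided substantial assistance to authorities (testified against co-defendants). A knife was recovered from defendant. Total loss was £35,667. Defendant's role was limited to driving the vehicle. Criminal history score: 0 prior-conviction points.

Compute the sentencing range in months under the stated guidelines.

Base offense level for harassment: 14.
A1 applies (level before this adjustment is 14 < 17, so +1): 14 + 1 = 15.
A2 applies (level before this adjustment is 15 ≥ 9, so +3): 15 + 3 = 18.
A3 applies: 18 − 3 = 15.
A4 applies: 15 − 1 = 14.
A5 applies: 14 − 3 = 11.
Final offense level: 11.
Criminal history: 0 prior points → Category A (0-1).
Level 11 falls in the 7-13 band.
Grid: Level 7-13 × Category A = 8-17 months.

8-17 months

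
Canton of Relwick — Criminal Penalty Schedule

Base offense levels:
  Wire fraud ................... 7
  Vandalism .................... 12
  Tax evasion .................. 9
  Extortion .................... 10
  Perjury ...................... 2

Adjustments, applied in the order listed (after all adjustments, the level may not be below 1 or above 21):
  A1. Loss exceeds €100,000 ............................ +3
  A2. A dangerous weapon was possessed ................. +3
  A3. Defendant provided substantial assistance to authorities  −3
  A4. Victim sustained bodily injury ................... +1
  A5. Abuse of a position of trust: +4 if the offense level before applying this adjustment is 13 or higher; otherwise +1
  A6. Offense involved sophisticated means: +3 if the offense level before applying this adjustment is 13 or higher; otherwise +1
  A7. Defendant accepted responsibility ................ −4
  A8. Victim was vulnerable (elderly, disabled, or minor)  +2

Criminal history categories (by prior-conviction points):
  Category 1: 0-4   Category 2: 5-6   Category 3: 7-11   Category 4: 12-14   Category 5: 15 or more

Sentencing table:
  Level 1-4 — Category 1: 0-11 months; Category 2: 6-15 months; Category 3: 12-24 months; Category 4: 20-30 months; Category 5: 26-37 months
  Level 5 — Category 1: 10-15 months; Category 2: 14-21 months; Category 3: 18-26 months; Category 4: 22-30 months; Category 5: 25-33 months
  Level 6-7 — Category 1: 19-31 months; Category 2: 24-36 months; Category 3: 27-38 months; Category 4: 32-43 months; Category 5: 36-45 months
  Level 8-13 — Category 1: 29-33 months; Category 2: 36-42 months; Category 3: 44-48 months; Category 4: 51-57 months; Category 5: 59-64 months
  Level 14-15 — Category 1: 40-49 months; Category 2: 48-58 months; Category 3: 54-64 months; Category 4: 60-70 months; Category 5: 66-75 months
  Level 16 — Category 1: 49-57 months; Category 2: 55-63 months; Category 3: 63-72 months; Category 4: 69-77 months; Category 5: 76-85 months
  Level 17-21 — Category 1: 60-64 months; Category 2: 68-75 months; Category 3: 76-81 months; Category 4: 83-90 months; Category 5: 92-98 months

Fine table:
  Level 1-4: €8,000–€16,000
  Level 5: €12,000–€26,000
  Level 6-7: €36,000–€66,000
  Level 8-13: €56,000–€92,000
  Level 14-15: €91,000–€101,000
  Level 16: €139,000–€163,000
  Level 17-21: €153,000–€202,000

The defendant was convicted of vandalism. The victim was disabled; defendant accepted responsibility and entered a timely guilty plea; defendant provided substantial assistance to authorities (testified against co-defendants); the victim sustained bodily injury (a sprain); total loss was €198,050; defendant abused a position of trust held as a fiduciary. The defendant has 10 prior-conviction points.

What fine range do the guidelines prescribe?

€91,000–€101,000

Base offense level for vandalism: 12.
A1 applies: 12 + 3 = 15.
A3 applies: 15 − 3 = 12.
A4 applies: 12 + 1 = 13.
A5 applies (level before this adjustment is 13 ≥ 13, so +4): 13 + 4 = 17.
A7 applies: 17 − 4 = 13.
A8 applies: 13 + 2 = 15.
Final offense level: 15.
Level 15 falls in the 14-15 band.
Fine table: Level 14-15 → €91,000–€101,000.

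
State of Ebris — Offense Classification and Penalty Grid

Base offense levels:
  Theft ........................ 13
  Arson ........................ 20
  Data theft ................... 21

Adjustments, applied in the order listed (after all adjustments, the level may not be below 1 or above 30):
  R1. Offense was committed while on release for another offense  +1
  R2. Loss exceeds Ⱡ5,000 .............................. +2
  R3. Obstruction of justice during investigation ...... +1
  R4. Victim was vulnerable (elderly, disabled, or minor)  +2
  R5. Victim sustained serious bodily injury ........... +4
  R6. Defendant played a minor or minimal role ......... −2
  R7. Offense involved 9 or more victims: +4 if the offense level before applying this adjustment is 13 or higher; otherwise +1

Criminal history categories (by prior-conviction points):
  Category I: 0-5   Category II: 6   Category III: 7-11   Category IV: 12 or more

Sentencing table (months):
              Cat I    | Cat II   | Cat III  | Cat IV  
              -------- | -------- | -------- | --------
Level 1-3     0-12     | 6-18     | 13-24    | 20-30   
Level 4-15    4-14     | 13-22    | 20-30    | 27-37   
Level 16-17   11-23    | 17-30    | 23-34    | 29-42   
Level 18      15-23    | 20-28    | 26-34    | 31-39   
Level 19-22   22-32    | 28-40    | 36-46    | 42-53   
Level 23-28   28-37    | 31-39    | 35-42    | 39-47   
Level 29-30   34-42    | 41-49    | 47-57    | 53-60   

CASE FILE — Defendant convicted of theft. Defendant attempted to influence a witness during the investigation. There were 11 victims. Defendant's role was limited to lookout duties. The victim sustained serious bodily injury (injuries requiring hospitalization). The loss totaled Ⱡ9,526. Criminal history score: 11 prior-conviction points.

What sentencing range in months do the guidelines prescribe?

Base offense level for theft: 13.
R2 applies: 13 + 2 = 15.
R3 applies: 15 + 1 = 16.
R5 applies: 16 + 4 = 20.
R6 applies: 20 − 2 = 18.
R7 applies (level before this adjustment is 18 ≥ 13, so +4): 18 + 4 = 22.
Final offense level: 22.
Criminal history: 11 prior points → Category III (7-11).
Level 22 falls in the 19-22 band.
Grid: Level 19-22 × Category III = 36-46 months.

36-46 months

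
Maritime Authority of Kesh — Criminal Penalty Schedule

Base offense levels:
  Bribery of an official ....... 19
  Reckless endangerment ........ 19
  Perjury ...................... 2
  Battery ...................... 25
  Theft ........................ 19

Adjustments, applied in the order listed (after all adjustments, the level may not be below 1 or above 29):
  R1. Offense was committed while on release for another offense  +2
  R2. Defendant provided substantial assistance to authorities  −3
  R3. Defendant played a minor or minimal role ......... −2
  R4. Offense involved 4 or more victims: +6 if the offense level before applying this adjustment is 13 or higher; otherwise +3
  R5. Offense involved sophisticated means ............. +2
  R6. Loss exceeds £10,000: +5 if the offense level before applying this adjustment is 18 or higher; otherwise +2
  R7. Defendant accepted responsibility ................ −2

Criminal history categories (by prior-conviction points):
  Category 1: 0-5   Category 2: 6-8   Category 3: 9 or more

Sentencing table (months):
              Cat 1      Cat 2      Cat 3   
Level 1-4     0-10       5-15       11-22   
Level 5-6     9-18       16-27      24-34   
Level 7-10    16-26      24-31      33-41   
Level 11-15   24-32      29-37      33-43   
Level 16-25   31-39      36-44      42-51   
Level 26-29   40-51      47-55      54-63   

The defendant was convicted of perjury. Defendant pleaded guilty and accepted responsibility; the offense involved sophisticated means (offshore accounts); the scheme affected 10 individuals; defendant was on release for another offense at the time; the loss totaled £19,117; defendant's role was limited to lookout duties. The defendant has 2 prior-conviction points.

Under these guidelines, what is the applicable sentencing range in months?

16-26 months

Base offense level for perjury: 2.
R1 applies: 2 + 2 = 4.
R3 applies: 4 − 2 = 2.
R4 applies (level before this adjustment is 2 < 13, so +3): 2 + 3 = 5.
R5 applies: 5 + 2 = 7.
R6 applies (level before this adjustment is 7 < 18, so +2): 7 + 2 = 9.
R7 applies: 9 − 2 = 7.
Final offense level: 7.
Criminal history: 2 prior points → Category 1 (0-5).
Level 7 falls in the 7-10 band.
Grid: Level 7-10 × Category 1 = 16-26 months.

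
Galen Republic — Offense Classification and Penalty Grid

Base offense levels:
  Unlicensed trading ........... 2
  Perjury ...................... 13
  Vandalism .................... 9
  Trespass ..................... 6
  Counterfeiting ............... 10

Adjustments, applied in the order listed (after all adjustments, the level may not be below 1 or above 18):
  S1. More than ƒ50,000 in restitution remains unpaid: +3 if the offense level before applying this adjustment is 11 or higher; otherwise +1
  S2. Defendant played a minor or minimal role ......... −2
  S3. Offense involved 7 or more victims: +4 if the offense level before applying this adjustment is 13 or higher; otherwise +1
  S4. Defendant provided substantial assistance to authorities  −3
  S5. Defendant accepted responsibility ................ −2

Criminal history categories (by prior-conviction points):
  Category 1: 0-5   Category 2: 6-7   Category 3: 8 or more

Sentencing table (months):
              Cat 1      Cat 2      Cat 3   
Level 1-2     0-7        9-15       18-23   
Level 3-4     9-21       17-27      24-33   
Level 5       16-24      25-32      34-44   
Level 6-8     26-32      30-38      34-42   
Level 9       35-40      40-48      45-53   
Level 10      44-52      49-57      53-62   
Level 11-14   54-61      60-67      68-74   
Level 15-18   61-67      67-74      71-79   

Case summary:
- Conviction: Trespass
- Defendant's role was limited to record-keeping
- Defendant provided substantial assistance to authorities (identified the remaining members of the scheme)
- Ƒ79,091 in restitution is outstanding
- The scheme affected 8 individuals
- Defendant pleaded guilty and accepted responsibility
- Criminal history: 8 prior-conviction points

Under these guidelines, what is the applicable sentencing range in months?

18-23 months

Base offense level for trespass: 6.
S1 applies (level before this adjustment is 6 < 11, so +1): 6 + 1 = 7.
S2 applies: 7 − 2 = 5.
S3 applies (level before this adjustment is 5 < 13, so +1): 5 + 1 = 6.
S4 applies: 6 − 3 = 3.
S5 applies: 3 − 2 = 1.
Final offense level: 1.
Criminal history: 8 prior points → Category 3 (8+).
Level 1 falls in the 1-2 band.
Grid: Level 1-2 × Category 3 = 18-23 months.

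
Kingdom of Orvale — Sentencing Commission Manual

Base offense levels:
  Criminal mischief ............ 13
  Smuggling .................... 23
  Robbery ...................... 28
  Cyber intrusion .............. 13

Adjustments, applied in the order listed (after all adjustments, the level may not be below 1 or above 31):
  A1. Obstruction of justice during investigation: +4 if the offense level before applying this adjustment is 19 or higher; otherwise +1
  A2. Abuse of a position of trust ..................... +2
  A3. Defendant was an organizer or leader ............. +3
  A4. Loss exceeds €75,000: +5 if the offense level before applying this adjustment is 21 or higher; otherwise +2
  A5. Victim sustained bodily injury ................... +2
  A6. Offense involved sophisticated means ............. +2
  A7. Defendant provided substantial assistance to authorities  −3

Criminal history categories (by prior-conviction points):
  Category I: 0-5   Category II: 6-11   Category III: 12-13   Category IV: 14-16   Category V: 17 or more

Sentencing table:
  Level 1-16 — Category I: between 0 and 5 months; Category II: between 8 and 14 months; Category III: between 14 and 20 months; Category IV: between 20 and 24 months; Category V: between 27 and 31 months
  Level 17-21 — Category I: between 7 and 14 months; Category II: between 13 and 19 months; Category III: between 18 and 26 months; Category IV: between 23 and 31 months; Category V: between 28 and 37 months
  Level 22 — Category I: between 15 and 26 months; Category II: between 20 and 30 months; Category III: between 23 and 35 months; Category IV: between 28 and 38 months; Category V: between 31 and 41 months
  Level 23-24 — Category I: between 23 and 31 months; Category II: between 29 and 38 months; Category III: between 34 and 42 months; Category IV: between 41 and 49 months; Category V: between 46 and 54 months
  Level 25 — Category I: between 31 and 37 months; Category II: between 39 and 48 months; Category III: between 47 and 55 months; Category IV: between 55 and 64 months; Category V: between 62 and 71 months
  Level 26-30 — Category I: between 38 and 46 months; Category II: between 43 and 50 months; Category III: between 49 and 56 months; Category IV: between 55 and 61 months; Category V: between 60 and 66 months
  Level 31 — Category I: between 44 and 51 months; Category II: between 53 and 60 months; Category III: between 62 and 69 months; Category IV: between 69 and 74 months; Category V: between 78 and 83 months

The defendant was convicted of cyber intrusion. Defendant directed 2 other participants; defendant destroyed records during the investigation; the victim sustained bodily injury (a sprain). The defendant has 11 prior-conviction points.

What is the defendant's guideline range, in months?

Base offense level for cyber intrusion: 13.
A1 applies (level before this adjustment is 13 < 19, so +1): 13 + 1 = 14.
A2 does not apply.
A3 applies: 14 + 3 = 17.
A5 applies: 17 + 2 = 19.
A7 does not apply.
Final offense level: 19.
Criminal history: 11 prior points → Category II (6-11).
Level 19 falls in the 17-21 band.
Grid: Level 17-21 × Category II = 13-19 months.

13-19 months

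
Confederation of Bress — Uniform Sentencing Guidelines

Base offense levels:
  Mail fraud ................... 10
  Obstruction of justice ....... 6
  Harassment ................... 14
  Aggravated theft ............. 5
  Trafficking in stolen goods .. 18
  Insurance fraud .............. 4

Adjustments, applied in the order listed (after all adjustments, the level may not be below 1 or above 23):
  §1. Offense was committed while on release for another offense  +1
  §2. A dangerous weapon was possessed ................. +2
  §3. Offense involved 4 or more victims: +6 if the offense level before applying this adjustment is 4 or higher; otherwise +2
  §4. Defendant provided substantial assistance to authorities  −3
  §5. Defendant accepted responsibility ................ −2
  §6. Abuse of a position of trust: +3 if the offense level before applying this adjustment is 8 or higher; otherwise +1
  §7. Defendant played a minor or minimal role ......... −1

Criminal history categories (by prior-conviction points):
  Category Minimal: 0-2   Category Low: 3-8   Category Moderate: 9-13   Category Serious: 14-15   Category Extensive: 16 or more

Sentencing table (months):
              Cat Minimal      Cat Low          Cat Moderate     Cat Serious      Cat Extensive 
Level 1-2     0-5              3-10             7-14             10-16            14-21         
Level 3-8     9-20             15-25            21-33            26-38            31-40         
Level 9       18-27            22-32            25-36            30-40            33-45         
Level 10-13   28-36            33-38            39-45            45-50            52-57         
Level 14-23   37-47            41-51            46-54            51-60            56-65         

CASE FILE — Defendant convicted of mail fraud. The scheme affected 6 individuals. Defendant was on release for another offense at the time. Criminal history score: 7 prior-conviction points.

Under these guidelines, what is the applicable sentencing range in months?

41-51 months

Base offense level for mail fraud: 10.
§1 applies: 10 + 1 = 11.
§3 applies (level before this adjustment is 11 ≥ 4, so +6): 11 + 6 = 17.
§4 does not apply.
§5 does not apply.
Final offense level: 17.
Criminal history: 7 prior points → Category Low (3-8).
Level 17 falls in the 14-23 band.
Grid: Level 14-23 × Category Low = 41-51 months.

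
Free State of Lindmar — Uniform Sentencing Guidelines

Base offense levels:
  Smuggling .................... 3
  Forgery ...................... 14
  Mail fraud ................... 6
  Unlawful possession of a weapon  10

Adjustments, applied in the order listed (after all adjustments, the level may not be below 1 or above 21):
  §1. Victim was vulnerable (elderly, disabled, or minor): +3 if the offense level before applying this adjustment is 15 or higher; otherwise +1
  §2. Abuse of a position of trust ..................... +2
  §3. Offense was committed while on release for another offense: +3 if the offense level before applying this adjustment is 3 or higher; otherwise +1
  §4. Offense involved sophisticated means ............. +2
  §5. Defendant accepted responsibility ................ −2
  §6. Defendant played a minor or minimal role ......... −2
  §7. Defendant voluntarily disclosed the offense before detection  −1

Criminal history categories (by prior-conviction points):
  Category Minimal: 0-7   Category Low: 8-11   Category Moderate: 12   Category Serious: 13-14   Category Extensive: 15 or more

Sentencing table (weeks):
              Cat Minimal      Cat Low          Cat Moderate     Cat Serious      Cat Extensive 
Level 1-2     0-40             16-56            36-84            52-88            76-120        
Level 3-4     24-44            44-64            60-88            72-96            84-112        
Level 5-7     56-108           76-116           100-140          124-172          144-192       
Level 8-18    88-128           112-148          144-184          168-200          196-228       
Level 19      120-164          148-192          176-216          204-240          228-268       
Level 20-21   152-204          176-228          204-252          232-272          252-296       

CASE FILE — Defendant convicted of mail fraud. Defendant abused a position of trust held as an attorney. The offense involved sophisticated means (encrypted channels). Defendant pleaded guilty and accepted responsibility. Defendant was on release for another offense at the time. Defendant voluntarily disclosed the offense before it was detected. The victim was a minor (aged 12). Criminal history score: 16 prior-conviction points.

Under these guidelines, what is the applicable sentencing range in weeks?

Base offense level for mail fraud: 6.
§1 applies (level before this adjustment is 6 < 15, so +1): 6 + 1 = 7.
§2 applies: 7 + 2 = 9.
§3 applies (level before this adjustment is 9 ≥ 3, so +3): 9 + 3 = 12.
§4 applies: 12 + 2 = 14.
§5 applies: 14 − 2 = 12.
§7 applies: 12 − 1 = 11.
Final offense level: 11.
Criminal history: 16 prior points → Category Extensive (15+).
Level 11 falls in the 8-18 band.
Grid: Level 8-18 × Category Extensive = 196-228 weeks.

196-228 weeks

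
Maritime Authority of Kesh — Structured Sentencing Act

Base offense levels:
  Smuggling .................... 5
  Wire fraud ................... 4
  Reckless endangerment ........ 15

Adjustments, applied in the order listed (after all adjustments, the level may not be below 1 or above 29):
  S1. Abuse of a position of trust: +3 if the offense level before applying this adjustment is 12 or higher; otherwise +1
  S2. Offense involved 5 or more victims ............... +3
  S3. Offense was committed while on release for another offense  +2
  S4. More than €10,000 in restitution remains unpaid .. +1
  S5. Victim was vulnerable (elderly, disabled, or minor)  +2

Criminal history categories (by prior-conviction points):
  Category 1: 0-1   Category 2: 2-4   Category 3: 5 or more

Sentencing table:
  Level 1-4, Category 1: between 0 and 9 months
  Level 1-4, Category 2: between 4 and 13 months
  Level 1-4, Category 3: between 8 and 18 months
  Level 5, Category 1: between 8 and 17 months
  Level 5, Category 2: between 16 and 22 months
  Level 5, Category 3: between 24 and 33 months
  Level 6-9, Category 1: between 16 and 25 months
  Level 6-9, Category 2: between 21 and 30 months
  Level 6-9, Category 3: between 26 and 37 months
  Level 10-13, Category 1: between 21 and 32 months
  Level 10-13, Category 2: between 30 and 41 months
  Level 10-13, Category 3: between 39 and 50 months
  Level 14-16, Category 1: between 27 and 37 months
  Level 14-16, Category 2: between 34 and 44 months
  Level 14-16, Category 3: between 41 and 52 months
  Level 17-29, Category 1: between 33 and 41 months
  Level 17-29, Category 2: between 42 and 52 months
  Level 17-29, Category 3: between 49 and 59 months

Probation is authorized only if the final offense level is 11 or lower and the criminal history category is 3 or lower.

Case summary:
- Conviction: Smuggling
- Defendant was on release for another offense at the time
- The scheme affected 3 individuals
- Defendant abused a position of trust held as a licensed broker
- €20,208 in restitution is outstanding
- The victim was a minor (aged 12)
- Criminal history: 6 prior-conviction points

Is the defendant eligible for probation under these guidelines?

Yes

Base offense level for smuggling: 5.
S1 applies (level before this adjustment is 5 < 12, so +1): 5 + 1 = 6.
S2 does not apply.
S3 applies: 6 + 2 = 8.
S4 applies: 8 + 1 = 9.
S5 applies: 9 + 2 = 11.
Final offense level: 11.
Criminal history: 6 prior points → Category 3 (5+).
Level 11 falls in the 10-13 band.
Grid: Level 10-13 × Category 3 = 39-50 months.
Probation check: level 11 ≤ 11 and category 3 ≤ 3 → eligible.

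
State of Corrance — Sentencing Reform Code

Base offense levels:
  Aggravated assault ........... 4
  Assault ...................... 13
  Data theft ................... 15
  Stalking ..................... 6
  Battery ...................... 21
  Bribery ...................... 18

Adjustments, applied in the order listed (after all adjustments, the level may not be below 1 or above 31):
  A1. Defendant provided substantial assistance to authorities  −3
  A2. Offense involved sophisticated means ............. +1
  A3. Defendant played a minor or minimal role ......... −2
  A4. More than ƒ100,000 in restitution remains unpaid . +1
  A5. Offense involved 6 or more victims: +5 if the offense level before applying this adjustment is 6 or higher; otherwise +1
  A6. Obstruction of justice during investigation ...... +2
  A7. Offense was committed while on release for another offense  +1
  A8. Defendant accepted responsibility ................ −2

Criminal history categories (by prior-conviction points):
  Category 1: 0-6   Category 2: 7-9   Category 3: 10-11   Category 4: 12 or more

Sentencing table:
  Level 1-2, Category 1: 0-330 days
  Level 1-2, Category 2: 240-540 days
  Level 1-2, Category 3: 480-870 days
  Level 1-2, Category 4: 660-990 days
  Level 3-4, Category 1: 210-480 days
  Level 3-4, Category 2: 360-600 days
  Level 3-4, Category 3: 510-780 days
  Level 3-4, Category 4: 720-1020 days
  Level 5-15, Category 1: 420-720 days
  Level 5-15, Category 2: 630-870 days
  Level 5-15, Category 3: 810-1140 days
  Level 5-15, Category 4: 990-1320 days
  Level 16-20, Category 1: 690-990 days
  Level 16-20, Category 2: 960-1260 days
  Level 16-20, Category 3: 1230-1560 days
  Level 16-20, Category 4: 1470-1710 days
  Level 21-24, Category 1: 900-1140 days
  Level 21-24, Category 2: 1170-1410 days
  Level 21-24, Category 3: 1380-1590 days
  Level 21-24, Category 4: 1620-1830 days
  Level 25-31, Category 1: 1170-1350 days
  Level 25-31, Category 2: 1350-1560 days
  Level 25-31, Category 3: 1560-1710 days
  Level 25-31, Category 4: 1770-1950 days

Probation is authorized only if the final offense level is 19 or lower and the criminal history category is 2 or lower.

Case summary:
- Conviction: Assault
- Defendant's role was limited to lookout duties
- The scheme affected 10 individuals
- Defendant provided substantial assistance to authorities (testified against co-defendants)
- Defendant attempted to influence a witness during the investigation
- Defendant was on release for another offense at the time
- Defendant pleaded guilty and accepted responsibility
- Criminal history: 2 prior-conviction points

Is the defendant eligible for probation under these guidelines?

Base offense level for assault: 13.
A1 applies: 13 − 3 = 10.
A3 applies: 10 − 2 = 8.
A5 applies (level before this adjustment is 8 ≥ 6, so +5): 8 + 5 = 13.
A6 applies: 13 + 2 = 15.
A7 applies: 15 + 1 = 16.
A8 applies: 16 − 2 = 14.
Final offense level: 14.
Criminal history: 2 prior points → Category 1 (0-6).
Level 14 falls in the 5-15 band.
Grid: Level 5-15 × Category 1 = 420-720 days.
Probation check: level 14 ≤ 19 and category 1 ≤ 2 → eligible.

Yes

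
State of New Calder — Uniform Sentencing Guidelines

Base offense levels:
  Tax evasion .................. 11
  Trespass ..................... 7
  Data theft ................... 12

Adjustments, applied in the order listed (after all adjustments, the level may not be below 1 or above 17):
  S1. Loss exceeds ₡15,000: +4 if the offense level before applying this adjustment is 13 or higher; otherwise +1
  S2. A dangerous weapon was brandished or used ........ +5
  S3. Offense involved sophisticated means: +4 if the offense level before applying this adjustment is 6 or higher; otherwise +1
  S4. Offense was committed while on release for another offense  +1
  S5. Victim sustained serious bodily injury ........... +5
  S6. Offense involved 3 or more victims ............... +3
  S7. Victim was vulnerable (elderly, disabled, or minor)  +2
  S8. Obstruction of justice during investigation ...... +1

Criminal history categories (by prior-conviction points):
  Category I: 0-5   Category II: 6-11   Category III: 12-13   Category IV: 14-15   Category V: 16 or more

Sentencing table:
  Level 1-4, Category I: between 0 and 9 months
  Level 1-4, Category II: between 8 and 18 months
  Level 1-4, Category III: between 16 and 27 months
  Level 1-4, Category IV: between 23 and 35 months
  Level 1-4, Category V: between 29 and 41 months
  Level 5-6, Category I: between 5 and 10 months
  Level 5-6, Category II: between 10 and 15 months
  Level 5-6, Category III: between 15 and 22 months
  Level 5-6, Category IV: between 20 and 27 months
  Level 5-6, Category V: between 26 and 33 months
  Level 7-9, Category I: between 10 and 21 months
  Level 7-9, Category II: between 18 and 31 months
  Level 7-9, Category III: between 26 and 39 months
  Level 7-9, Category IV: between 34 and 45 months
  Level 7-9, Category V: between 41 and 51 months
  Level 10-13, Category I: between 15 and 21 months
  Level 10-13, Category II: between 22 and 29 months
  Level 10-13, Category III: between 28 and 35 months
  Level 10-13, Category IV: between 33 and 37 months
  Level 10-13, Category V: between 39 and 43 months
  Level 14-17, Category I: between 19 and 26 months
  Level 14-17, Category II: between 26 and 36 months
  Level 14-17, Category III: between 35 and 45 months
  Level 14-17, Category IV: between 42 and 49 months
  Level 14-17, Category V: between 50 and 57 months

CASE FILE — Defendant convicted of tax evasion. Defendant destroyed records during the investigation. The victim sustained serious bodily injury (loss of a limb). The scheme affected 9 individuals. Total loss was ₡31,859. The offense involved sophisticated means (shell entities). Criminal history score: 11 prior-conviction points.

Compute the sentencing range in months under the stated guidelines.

Base offense level for tax evasion: 11.
S1 applies (level before this adjustment is 11 < 13, so +1): 11 + 1 = 12.
S3 applies (level before this adjustment is 12 ≥ 6, so +4): 12 + 4 = 16.
S5 applies: 16 + 5 = 21.
S6 applies: 21 + 3 = 24.
S7 does not apply.
S8 applies: 24 + 1 = 25.
Level 25 exceeds the maximum of 17; capped at 17.
Final offense level: 17.
Criminal history: 11 prior points → Category II (6-11).
Level 17 falls in the 14-17 band.
Grid: Level 14-17 × Category II = 26-36 months.

26-36 months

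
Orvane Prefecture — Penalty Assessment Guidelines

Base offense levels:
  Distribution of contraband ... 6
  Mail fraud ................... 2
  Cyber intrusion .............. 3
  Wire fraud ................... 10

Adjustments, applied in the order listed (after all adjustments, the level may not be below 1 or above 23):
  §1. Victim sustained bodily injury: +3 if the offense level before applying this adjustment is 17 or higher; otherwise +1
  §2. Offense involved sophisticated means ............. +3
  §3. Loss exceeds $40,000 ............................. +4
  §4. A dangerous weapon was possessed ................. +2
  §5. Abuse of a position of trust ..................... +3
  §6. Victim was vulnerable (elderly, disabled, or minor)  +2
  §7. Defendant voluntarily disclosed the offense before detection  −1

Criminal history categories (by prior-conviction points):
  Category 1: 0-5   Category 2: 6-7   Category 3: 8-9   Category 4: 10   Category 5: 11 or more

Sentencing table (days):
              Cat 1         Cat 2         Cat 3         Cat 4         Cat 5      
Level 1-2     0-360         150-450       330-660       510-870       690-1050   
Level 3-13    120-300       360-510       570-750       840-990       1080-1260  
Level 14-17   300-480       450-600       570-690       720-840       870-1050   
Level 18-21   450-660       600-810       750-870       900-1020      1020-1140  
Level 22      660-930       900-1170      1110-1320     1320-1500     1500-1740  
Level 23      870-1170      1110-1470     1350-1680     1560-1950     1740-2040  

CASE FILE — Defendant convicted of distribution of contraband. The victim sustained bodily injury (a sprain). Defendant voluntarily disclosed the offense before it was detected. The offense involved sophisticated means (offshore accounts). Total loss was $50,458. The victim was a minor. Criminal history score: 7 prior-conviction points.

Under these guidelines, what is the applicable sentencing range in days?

450-600 days

Base offense level for distribution of contraband: 6.
§1 applies (level before this adjustment is 6 < 17, so +1): 6 + 1 = 7.
§2 applies: 7 + 3 = 10.
§3 applies: 10 + 4 = 14.
§4 does not apply.
§5 does not apply.
§6 applies: 14 + 2 = 16.
§7 applies: 16 − 1 = 15.
Final offense level: 15.
Criminal history: 7 prior points → Category 2 (6-7).
Level 15 falls in the 14-17 band.
Grid: Level 14-17 × Category 2 = 450-600 days.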